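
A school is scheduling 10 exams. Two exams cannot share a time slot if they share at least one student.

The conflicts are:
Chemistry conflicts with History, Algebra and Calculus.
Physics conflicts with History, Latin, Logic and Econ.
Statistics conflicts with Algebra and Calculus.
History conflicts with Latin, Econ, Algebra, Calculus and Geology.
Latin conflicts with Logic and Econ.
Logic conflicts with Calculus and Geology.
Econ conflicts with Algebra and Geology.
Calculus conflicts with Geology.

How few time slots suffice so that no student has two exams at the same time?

Physics, History, Latin, Econ pairwise conflict, so at least 4 time slots are needed.
A valid assignment using 4 time slots: Chemistry=4, Physics=3, Statistics=1, History=1, Latin=4, Logic=1, Econ=2, Algebra=3, Calculus=2, Geology=3. Each listed conflict is separated.

4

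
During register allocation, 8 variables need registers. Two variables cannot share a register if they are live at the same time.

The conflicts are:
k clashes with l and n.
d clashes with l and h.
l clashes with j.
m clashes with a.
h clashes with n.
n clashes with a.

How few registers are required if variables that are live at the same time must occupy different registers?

3

The cycle h-n-k-l-d-h has odd length 5, so it cannot be 2-colored; at least 3 registers are needed.
3 registers suffice: k=2, d=3, l=1, m=1, h=2, n=1, a=2, j=2. No two conflicting variables share a register.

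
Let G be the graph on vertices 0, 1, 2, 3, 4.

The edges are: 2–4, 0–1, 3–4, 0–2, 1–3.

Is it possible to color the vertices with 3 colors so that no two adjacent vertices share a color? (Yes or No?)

Yes

The chromatic number is 3. The cycle 4-3-1-0-2-4 has odd length 5, so it cannot be 2-colored; at least 3 colors are needed.
A valid assignment using 3 colors: 0=blue, 1=red, 2=red, 3=blue, 4=green.
That is already a proper 3-coloring.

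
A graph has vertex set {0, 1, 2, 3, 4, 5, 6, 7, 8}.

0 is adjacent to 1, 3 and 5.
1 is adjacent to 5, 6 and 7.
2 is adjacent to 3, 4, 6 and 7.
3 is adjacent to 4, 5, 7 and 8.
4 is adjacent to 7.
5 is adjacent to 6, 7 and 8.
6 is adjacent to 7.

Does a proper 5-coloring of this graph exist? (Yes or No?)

Yes

The chromatic number is 4. 2, 3, 4, 7 are pairwise adjacent (a clique of size 4), so at least 4 colors are needed.
4 colors suffice: color red → {3, 6}; color blue → {2, 5}; color green → {0, 7, 8}; color yellow → {1, 4}.
Since 5 ≥ 4, a proper 5-coloring certainly exists.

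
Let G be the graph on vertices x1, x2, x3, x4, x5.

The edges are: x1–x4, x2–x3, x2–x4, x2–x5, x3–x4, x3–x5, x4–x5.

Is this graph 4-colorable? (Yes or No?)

Yes

The chromatic number is 4. x2, x3, x4, x5 form a clique, so at least 4 colors are needed.
One proper 4-coloring: x1=2, x2=4, x3=3, x4=1, x5=2.
That is already a proper 4-coloring.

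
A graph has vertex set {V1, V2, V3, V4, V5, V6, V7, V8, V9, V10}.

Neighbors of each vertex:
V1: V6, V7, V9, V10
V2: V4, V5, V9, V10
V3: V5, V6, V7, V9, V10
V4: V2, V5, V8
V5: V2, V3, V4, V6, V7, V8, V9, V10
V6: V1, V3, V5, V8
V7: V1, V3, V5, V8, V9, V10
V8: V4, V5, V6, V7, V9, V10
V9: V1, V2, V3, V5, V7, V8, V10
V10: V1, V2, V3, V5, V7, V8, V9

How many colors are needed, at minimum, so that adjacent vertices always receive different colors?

5

V3, V5, V7, V9, V10 are mutually adjacent (a clique of size 5), so at least 5 colors are needed.
5 colors suffice: color 1 → {V1, V5}; color 2 → {V4, V6, V9}; color 3 → {V10}; color 4 → {V2, V7}; color 5 → {V3, V8}. Every edge joins two different colors.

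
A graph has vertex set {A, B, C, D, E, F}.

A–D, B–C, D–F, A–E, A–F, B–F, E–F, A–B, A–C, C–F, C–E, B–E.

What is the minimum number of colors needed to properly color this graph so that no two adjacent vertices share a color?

A, B, C, E, F are pairwise adjacent (a clique of size 5), so at least 5 colors are needed.
5 colors suffice: color red → {F}; color blue → {A}; color green → {C, D}; color yellow → {E}; color purple → {B}. Every edge joins two different colors.

5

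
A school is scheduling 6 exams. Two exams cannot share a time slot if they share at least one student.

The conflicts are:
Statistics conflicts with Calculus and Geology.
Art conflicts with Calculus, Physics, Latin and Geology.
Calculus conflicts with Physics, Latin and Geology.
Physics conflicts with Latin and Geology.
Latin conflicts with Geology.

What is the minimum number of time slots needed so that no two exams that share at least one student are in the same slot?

Art, Calculus, Physics, Latin, Geology pairwise conflict, so at least 5 time slots are needed.
Using 5 time slots: Statistics=3, Art=3, Calculus=1, Physics=4, Latin=5, Geology=2. Each listed conflict is separated.

5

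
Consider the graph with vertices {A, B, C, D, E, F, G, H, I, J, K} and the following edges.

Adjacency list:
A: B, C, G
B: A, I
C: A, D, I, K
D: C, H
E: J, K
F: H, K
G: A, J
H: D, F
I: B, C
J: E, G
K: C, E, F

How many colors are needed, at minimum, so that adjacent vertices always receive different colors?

The cycle C-D-H-F-K-C has odd length 5, so it cannot be 2-colored; at least 3 colors are needed.
A valid assignment using 3 colors: A=blue, B=red, C=red, D=blue, E=red, F=green, G=red, H=red, I=blue, J=blue, K=blue. Every edge joins two different colors.

3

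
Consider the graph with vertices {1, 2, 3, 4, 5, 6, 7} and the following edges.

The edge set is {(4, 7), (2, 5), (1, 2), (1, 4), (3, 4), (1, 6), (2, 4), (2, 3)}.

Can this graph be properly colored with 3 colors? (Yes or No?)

The chromatic number is 3. 1, 2, 4 form a triangle, so at least 3 colors are needed.
3 colors suffice: color a → {2, 6, 7}; color b → {4, 5}; color c → {1, 3}.
That is already a proper 3-coloring.

Yes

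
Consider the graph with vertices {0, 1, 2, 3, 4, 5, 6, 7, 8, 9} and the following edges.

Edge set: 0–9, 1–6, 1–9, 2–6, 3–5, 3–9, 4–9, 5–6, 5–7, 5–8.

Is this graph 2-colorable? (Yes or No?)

No

The cycle 6-1-9-3-5-6 has odd length 5, so it cannot be 2-colored; at least 3 colors are needed.
So 2 colors are not enough.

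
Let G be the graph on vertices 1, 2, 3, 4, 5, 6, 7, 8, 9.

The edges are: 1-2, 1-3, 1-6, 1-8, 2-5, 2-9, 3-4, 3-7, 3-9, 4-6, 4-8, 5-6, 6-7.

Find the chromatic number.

3 and 4 are adjacent, so at least 2 colors are needed.
One proper 2-coloring: 1=b, 2=a, 3=a, 4=b, 5=b, 6=a, 7=b, 8=a, 9=b. Each edge has distinct colors on its endpoints.

2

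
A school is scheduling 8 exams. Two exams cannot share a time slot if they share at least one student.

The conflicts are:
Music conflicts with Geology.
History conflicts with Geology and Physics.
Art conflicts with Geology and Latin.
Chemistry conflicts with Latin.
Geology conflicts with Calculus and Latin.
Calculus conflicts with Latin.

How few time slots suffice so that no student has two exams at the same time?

Art, Geology, Latin all conflict with each other, so at least 3 time slots are needed.
Using 3 time slots: Music=2, History=2, Art=3, Chemistry=1, Geology=1, Physics=1, Calculus=3, Latin=2. No two conflicting exams share a time slot.

3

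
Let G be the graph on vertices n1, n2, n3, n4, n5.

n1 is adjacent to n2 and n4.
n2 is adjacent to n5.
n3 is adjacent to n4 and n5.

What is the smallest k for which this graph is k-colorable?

3

The cycle n2-n1-n4-n3-n5-n2 has odd length 5, so it cannot be 2-colored; at least 3 colors are needed.
3 colors suffice: color 1 → {n4, n5}; color 2 → {n1, n3}; color 3 → {n2}. No two adjacent vertices share a color.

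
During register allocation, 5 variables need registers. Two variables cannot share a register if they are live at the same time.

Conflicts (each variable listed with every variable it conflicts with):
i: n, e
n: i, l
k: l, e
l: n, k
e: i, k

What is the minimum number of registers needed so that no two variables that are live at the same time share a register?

The cycle i-e-k-l-n-i has odd length 5, so it cannot be 2-colored; at least 3 registers are needed.
3 registers suffice: register 1 → {n, k}; register 2 → {l, e}; register 3 → {i}. Each listed conflict is separated.

3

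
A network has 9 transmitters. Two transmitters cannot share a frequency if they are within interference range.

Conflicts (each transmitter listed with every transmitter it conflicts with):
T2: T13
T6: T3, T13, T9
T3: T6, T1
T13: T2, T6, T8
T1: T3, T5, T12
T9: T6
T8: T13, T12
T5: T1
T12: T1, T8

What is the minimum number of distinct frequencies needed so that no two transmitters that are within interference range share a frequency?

2

T3 and T1 conflict, so at least 2 frequencies are needed.
2 frequencies suffice: frequency 1 → {T2, T6, T1, T8}; frequency 2 → {T3, T13, T9, T5, T12}. Each listed conflict is separated.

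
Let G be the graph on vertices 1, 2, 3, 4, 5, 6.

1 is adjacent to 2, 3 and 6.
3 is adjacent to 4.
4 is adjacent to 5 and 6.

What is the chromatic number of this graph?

4 and 5 are adjacent, so at least 2 colors are needed.
2 colors suffice: 1=red, 2=blue, 3=blue, 4=red, 5=blue, 6=blue. Each edge has distinct colors on its endpoints.

2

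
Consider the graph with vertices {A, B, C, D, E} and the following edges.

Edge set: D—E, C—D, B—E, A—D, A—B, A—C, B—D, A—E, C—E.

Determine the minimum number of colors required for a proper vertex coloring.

4

A, B, D, E are mutually adjacent (a clique of size 4), so at least 4 colors are needed.
4 colors suffice: A=red, B=yellow, C=yellow, D=blue, E=green. Each edge has distinct colors on its endpoints.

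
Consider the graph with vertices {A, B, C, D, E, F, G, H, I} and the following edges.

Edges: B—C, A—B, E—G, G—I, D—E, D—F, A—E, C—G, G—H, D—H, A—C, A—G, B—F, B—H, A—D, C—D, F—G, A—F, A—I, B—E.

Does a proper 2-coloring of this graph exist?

A, F, G form a triangle, so at least 3 colors are needed.
So 2 colors are not enough.

No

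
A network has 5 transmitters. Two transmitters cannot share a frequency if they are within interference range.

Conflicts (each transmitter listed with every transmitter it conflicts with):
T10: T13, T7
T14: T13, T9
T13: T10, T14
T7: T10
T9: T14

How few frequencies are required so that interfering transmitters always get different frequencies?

2

T14 and T9 conflict, so at least 2 frequencies are needed.
2 frequencies suffice: frequency 1 → {T10, T14}; frequency 2 → {T13, T7, T9}. No two conflicting transmitters share a frequency.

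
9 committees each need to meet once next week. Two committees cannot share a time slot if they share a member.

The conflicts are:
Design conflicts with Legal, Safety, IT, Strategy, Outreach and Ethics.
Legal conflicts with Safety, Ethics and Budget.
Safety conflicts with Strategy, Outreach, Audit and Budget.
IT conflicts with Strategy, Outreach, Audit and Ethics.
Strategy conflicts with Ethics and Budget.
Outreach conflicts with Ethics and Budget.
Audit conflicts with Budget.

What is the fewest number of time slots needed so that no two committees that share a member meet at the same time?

4

Design, IT, Strategy, Ethics pairwise conflict, so at least 4 time slots are needed.
4 time slots suffice: time slot 1 → {Safety, Ethics}; time slot 2 → {Design, Budget}; time slot 3 → {Legal, Strategy, Outreach, Audit}; time slot 4 → {IT}. Each listed conflict is separated.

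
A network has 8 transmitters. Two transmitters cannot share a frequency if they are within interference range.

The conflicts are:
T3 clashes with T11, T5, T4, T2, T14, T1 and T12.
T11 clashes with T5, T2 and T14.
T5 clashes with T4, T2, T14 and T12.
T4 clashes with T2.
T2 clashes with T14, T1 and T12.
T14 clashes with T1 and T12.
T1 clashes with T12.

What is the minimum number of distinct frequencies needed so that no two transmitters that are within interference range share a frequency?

T3, T11, T5, T2, T14 all conflict with each other, so at least 5 frequencies are needed.
5 frequencies suffice: frequency 1 → {T2}; frequency 2 → {T3}; frequency 3 → {T5, T1}; frequency 4 → {T4, T14}; frequency 5 → {T11, T12}. No two conflicting transmitters share a frequency.

5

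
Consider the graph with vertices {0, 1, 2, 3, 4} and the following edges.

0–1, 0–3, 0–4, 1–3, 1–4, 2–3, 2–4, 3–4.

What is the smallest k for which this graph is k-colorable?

4

0, 1, 3, 4 are mutually adjacent (a clique of size 4), so at least 4 colors are needed.
4 colors suffice: color a → {4}; color b → {3}; color c → {1, 2}; color d → {0}. No two adjacent vertices share a color.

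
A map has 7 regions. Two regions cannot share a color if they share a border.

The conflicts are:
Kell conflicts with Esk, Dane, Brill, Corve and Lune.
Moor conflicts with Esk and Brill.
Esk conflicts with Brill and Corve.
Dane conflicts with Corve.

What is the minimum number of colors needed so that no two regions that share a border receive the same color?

Kell, Esk, Brill all conflict with each other, so at least 3 colors are needed.
3 colors suffice: color 1 → {Kell, Moor}; color 2 → {Esk, Dane, Lune}; color 3 → {Brill, Corve}. No two conflicting regions share a color.

3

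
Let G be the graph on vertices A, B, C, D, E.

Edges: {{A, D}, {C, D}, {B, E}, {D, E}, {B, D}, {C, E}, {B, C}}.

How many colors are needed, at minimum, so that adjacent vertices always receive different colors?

4

B, C, D, E are mutually adjacent (a clique of size 4), so at least 4 colors are needed.
4 colors suffice: color red → {D}; color blue → {A, E}; color green → {C}; color yellow → {B}. Every edge joins two different colors.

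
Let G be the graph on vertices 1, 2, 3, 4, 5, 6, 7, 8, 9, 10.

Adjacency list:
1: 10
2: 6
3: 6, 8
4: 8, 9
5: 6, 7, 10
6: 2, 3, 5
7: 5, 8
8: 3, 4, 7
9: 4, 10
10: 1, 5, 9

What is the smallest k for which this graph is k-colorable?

The cycle 8-3-6-5-7-8 has odd length 5, so it cannot be 2-colored; at least 3 colors are needed.
3 colors suffice: 1=b, 2=b, 3=b, 4=b, 5=b, 6=a, 7=c, 8=a, 9=c, 10=a. Every edge joins two different colors.

3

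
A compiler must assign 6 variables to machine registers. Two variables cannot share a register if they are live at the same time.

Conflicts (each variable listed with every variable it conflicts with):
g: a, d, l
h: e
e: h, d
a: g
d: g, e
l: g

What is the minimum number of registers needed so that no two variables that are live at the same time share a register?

2

h and e conflict, so at least 2 registers are needed.
Using 2 registers: g=1, h=2, e=1, a=2, d=2, l=2. No two conflicting variables share a register.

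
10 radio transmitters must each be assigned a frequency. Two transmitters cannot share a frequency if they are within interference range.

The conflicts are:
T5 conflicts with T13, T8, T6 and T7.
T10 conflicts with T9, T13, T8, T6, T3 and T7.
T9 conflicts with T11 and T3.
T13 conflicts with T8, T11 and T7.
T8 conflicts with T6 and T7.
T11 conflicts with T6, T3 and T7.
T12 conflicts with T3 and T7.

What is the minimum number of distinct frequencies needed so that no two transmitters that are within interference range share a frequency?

4

T5, T13, T8, T7 pairwise conflict, so at least 4 frequencies are needed.
4 frequencies suffice: T5=1, T10=1, T9=3, T13=4, T8=3, T11=1, T6=2, T12=1, T3=2, T7=2. Each listed conflict is separated.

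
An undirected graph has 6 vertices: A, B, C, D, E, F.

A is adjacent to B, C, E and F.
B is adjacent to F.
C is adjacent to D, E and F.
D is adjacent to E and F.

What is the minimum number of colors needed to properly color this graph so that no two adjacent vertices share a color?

3

A, C, E are pairwise adjacent, so at least 3 colors are needed.
3 colors suffice: color red → {A, D}; color blue → {B, C}; color green → {E, F}. Each edge has distinct colors on its endpoints.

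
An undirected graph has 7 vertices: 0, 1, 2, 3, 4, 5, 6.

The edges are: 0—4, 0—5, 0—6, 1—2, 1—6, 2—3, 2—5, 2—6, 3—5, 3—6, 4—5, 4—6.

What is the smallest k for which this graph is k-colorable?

2, 3, 5 form a triangle, so at least 3 colors are needed.
3 colors suffice: 0=green, 1=green, 2=blue, 3=green, 4=blue, 5=red, 6=red. Each edge has distinct colors on its endpoints.

3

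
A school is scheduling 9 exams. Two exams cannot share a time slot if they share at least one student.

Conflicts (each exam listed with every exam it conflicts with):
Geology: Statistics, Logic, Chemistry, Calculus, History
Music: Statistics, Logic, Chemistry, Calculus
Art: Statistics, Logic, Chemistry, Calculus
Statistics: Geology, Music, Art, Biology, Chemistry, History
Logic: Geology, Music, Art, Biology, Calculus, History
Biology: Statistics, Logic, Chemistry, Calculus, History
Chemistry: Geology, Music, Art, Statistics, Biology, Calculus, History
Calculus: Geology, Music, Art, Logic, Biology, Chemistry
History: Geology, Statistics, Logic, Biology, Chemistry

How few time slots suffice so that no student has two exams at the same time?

4

Geology, Statistics, Chemistry, History pairwise conflict, so at least 4 time slots are needed.
Using 4 time slots: Geology=4, Music=3, Art=3, Statistics=2, Logic=1, Biology=4, Chemistry=1, Calculus=2, History=3. Every pair that conflicts lands in different time slots.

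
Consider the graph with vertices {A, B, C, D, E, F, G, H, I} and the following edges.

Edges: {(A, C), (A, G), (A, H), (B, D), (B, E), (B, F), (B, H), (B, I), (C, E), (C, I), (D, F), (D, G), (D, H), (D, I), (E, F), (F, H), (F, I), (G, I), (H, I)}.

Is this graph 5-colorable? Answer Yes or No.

Yes

The chromatic number is 5. B, D, F, H, I are pairwise adjacent (a clique of size 5), so at least 5 colors are needed.
5 colors suffice: color 1 → {A, E, I}; color 2 → {C, D}; color 3 → {G, H}; color 4 → {B}; color 5 → {F}.
That is already a proper 5-coloring.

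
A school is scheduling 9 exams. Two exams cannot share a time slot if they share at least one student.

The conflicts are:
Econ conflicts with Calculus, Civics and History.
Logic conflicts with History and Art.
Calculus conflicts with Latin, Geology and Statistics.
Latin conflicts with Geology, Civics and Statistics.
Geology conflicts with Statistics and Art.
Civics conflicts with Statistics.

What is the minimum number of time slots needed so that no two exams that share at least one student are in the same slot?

4

Calculus, Latin, Geology, Statistics pairwise conflict, so at least 4 time slots are needed.
4 time slots suffice: time slot 1 → {Calculus, Civics, History, Art}; time slot 2 → {Econ, Logic, Geology}; time slot 3 → {Statistics}; time slot 4 → {Latin}. Every pair that conflicts lands in different time slots.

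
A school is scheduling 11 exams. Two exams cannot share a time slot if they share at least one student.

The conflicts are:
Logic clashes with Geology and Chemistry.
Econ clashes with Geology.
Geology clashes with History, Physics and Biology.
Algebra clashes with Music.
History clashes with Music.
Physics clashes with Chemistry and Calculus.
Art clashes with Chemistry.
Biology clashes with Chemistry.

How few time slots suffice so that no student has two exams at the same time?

2

Physics and Chemistry conflict, so at least 2 time slots are needed.
2 time slots suffice: time slot 1 → {Geology, Music, Chemistry, Calculus}; time slot 2 → {Logic, Econ, Algebra, History, Physics, Art, Biology}. No two conflicting exams share a time slot.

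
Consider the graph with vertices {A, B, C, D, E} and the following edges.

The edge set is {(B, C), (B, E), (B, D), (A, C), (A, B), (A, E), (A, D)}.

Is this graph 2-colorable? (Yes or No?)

No

A, B, E are pairwise adjacent, so at least 3 colors are needed.
So 2 colors are not enough.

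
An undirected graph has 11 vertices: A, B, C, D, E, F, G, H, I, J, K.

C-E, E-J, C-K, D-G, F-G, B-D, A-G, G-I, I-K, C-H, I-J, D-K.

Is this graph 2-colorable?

No

The cycle K-C-E-J-I-K has odd length 5, so it cannot be 2-colored; at least 3 colors are needed.
So 2 colors are not enough.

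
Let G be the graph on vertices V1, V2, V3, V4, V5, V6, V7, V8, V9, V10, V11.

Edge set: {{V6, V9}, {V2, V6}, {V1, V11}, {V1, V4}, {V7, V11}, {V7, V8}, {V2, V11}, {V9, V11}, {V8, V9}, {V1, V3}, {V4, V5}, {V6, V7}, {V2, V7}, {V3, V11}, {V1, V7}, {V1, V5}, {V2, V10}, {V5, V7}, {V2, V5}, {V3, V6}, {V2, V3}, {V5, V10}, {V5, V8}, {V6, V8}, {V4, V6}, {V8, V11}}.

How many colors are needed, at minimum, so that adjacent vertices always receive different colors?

3

V2, V5, V10 are pairwise adjacent, so at least 3 colors are needed.
3 colors suffice: color 1 → {V5, V6, V11}; color 2 → {V1, V2, V8}; color 3 → {V3, V4, V7, V9, V10}. Every edge joins two different colors.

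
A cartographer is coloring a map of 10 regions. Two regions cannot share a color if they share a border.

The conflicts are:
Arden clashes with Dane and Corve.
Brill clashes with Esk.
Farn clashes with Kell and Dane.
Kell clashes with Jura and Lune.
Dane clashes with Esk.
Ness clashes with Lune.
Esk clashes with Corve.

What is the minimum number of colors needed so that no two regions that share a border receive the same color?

2

Farn and Dane conflict, so at least 2 colors are needed.
One proper 2-coloring: Arden=2, Brill=1, Farn=2, Kell=1, Dane=1, Ness=1, Esk=2, Jura=2, Corve=1, Lune=2. Every pair that conflicts lands in different colors.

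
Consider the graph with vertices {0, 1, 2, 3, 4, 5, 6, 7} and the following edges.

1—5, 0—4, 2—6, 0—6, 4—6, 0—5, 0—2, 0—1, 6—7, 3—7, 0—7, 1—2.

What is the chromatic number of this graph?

0, 6, 7 are mutually adjacent, so at least 3 colors are needed.
A valid assignment using 3 colors: 0=red, 1=blue, 2=green, 3=red, 4=green, 5=green, 6=blue, 7=green. Every edge joins two different colors.

3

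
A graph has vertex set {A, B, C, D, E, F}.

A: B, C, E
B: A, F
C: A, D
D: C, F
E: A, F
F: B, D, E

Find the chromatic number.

The cycle A-C-D-F-B-A has odd length 5, so it cannot be 2-colored; at least 3 colors are needed.
3 colors suffice: color 1 → {A, F}; color 2 → {B, D, E}; color 3 → {C}. Every edge joins two different colors.

3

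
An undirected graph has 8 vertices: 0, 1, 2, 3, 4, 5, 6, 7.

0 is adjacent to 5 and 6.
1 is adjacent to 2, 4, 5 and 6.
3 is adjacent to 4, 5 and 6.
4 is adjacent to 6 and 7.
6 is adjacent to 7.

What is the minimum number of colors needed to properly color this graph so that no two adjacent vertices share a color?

3

1, 4, 6 form a triangle, so at least 3 colors are needed.
One proper 3-coloring: 0=b, 1=b, 2=a, 3=b, 4=c, 5=a, 6=a, 7=b. No two adjacent vertices share a color.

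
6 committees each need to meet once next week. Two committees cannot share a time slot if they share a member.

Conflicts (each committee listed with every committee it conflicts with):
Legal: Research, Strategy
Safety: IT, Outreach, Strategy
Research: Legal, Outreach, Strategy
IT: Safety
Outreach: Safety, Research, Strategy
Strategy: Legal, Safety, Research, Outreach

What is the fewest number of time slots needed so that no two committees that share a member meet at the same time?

3

Legal, Research, Strategy are mutually in conflict, so at least 3 time slots are needed.
Using 3 time slots: Legal=3, Safety=2, Research=2, IT=1, Outreach=3, Strategy=1. Every pair that conflicts lands in different time slots.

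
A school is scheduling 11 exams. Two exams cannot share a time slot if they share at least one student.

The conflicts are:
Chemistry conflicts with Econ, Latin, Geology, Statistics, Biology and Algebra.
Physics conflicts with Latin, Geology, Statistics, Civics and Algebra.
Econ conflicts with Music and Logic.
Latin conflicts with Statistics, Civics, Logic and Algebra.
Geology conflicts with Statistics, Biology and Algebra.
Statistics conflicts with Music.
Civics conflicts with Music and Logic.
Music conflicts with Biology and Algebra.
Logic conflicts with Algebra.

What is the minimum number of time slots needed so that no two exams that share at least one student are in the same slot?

3

Chemistry, Geology, Algebra pairwise conflict, so at least 3 time slots are needed.
Using 3 time slots: Chemistry=1, Physics=1, Econ=2, Latin=3, Geology=3, Statistics=2, Civics=2, Music=1, Biology=2, Logic=1, Algebra=2. Every pair that conflicts lands in different time slots.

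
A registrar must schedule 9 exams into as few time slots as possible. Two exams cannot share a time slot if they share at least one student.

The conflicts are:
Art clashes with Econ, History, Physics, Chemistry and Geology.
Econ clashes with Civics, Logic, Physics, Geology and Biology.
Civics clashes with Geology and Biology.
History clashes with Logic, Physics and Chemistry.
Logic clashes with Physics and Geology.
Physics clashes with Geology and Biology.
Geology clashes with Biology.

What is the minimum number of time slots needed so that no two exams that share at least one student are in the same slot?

Art, Econ, Physics, Geology pairwise conflict, so at least 4 time slots are needed.
4 time slots suffice: time slot 1 → {Civics, Physics, Chemistry}; time slot 2 → {Econ, History}; time slot 3 → {Geology}; time slot 4 → {Art, Logic, Biology}. No two conflicting exams share a time slot.

4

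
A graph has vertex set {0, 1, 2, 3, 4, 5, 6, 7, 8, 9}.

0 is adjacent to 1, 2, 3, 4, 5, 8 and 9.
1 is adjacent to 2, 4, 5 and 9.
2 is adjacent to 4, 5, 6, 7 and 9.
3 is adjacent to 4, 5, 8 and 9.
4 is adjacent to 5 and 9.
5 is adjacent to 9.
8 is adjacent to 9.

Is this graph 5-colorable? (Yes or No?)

No

0, 1, 2, 4, 5, 9 are pairwise adjacent (a clique of size 6), so at least 6 colors are needed.
So 5 colors are not enough.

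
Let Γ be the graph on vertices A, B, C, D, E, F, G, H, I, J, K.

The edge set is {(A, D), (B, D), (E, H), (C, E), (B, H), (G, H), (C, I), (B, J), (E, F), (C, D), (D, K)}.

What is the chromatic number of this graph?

The cycle C-E-H-B-D-C has odd length 5, so it cannot be 2-colored; at least 3 colors are needed.
A valid assignment using 3 colors: A=blue, B=blue, C=blue, D=red, E=red, F=blue, G=red, H=green, I=red, J=red, K=blue. Every edge joins two different colors.

3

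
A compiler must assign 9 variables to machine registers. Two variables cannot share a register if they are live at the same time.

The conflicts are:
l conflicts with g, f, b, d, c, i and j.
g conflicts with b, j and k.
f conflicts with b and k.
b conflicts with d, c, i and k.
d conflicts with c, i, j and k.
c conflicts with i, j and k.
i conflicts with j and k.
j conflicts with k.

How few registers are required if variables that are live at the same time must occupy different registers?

5

l, d, c, i, j all conflict with each other, so at least 5 registers are needed.
5 registers suffice: register 1 → {b, j}; register 2 → {l, k}; register 3 → {g, f, i}; register 4 → {c}; register 5 → {d}. Each listed conflict is separated.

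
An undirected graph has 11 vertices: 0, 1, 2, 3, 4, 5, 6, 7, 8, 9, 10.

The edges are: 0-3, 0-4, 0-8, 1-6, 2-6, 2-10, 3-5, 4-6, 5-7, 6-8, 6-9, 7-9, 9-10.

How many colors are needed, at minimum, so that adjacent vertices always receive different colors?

The cycle 0-4-6-9-7-5-3-0 has odd length 7, so it cannot be 2-colored; at least 3 colors are needed.
3 colors suffice: color red → {0, 6, 7, 10}; color blue → {1, 2, 3, 4, 8, 9}; color green → {5}. No two adjacent vertices share a color.

3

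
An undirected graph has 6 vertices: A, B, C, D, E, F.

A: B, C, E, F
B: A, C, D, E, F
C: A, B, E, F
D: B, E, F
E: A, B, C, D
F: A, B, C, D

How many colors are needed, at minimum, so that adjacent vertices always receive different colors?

4

A, B, C, E are mutually adjacent (a clique of size 4), so at least 4 colors are needed.
4 colors suffice: color 1 → {B}; color 2 → {A, D}; color 3 → {C}; color 4 → {E, F}. Each edge has distinct colors on its endpoints.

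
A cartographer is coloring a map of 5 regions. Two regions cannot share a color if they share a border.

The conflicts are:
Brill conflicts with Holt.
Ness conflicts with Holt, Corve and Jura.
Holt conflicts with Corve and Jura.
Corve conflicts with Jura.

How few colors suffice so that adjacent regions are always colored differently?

Ness, Holt, Corve, Jura pairwise conflict, so at least 4 colors are needed.
4 colors suffice: Brill=2, Ness=2, Holt=1, Corve=4, Jura=3. No two conflicting regions share a color.

4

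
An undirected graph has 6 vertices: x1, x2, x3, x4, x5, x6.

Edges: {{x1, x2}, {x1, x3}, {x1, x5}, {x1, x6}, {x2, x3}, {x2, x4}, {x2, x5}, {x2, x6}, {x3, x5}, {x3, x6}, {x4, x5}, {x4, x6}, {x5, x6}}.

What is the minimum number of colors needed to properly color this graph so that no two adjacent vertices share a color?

x1, x2, x3, x5, x6 are mutually adjacent (a clique of size 5), so at least 5 colors are needed.
5 colors suffice: color 1 → {x5}; color 2 → {x2}; color 3 → {x6}; color 4 → {x3, x4}; color 5 → {x1}. Each edge has distinct colors on its endpoints.

5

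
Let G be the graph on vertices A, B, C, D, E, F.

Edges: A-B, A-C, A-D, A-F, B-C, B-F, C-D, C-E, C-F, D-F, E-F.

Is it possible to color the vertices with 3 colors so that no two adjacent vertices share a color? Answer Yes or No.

No

A, B, C, F are pairwise adjacent (a clique of size 4), so at least 4 colors are needed.
So 3 colors are not enough.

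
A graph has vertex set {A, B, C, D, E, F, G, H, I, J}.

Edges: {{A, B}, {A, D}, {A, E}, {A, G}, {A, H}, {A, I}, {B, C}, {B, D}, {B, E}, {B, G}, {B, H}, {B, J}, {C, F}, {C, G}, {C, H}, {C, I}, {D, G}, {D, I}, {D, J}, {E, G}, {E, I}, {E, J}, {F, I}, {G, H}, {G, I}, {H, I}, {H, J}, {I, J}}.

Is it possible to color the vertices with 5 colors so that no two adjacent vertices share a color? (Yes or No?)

Yes

The chromatic number is 4. A, D, G, I are pairwise adjacent (a clique of size 4), so at least 4 colors are needed.
4 colors suffice: color red → {B, I}; color blue → {F, G, J}; color green → {D, E, H}; color yellow → {A, C}.
Since 5 ≥ 4, a proper 5-coloring certainly exists.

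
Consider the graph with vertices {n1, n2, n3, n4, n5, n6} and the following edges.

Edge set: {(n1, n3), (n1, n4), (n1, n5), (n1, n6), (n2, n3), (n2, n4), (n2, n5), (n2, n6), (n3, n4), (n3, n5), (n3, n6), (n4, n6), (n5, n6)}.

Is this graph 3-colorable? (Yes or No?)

n1, n3, n4, n6 are mutually adjacent (a clique of size 4), so at least 4 colors are needed.
So 3 colors are not enough.

No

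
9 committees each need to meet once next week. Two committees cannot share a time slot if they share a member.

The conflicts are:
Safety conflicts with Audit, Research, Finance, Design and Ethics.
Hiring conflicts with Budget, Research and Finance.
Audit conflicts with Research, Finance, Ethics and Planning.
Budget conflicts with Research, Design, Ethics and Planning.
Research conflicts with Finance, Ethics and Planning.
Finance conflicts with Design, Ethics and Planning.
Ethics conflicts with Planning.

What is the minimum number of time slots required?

5

Audit, Research, Finance, Ethics, Planning pairwise conflict, so at least 5 time slots are needed.
5 time slots suffice: time slot 1 → {Budget, Finance}; time slot 2 → {Research, Design}; time slot 3 → {Hiring, Ethics}; time slot 4 → {Safety, Planning}; time slot 5 → {Audit}. Every pair that conflicts lands in different time slots.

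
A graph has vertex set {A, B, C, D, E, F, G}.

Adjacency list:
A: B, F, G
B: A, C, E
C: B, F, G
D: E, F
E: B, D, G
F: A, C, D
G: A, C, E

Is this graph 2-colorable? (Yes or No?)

No

The cycle D-E-B-A-F-D has odd length 5, so it cannot be 2-colored; at least 3 colors are needed.
So 2 colors are not enough.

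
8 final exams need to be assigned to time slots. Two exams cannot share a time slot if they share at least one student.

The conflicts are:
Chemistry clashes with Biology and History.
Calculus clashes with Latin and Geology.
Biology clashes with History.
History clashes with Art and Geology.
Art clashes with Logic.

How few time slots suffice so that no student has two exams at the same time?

3

Chemistry, Biology, History all conflict with each other, so at least 3 time slots are needed.
3 time slots suffice: time slot 1 → {Calculus, History, Logic}; time slot 2 → {Chemistry, Latin, Art, Geology}; time slot 3 → {Biology}. Each listed conflict is separated.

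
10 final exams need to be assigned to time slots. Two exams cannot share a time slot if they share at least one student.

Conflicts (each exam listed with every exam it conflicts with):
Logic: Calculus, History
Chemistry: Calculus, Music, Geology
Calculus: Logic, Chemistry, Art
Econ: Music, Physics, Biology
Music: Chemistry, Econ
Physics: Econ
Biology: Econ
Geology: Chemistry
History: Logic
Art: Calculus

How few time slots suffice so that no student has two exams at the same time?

Calculus and Art conflict, so at least 2 time slots are needed.
A valid assignment using 2 time slots: Logic=1, Chemistry=1, Calculus=2, Econ=1, Music=2, Physics=2, Biology=2, Geology=2, History=2, Art=1. Every pair that conflicts lands in different time slots.

2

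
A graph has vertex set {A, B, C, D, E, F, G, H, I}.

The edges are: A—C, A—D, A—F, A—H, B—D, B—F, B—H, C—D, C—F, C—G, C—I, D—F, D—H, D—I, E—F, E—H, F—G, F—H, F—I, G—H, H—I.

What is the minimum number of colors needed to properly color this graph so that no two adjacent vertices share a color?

4

C, D, F, I are pairwise adjacent (a clique of size 4), so at least 4 colors are needed.
4 colors suffice: color 1 → {F}; color 2 → {C, H}; color 3 → {D, E, G}; color 4 → {A, B, I}. No two adjacent vertices share a color.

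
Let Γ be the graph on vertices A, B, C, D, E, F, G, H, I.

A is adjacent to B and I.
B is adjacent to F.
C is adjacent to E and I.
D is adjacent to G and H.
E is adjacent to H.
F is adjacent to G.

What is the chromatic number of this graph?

The cycle D-G-F-B-A-I-C-E-H-D has odd length 9, so it cannot be 2-colored; at least 3 colors are needed.
3 colors suffice: color 1 → {A, C, D, F}; color 2 → {B, E, G, I}; color 3 → {H}. Each edge has distinct colors on its endpoints.

3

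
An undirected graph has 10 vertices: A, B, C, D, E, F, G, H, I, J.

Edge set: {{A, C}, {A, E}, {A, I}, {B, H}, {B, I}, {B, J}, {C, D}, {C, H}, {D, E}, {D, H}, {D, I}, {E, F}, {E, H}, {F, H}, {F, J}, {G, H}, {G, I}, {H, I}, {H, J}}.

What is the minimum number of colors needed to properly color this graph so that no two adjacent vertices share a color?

3

G, H, I are mutually adjacent, so at least 3 colors are needed.
A valid assignment using 3 colors: A=1, B=3, C=2, D=3, E=2, F=3, G=3, H=1, I=2, J=2. Each edge has distinct colors on its endpoints.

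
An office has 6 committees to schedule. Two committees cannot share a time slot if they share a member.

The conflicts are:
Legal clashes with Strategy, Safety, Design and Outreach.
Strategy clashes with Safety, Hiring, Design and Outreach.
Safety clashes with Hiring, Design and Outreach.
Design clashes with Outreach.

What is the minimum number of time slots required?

Legal, Strategy, Safety, Design, Outreach pairwise conflict, so at least 5 time slots are needed.
5 time slots suffice: time slot 1 → {Strategy}; time slot 2 → {Safety}; time slot 3 → {Hiring, Design}; time slot 4 → {Outreach}; time slot 5 → {Legal}. Each listed conflict is separated.

5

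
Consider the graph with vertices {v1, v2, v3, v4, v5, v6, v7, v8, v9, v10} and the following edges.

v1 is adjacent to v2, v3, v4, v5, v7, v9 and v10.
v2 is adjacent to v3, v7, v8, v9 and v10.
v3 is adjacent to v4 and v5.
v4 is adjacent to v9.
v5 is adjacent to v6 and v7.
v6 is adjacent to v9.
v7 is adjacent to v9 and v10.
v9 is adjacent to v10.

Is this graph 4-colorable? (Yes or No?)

v1, v2, v7, v9, v10 are pairwise adjacent (a clique of size 5), so at least 5 colors are needed.
So 4 colors are not enough.

No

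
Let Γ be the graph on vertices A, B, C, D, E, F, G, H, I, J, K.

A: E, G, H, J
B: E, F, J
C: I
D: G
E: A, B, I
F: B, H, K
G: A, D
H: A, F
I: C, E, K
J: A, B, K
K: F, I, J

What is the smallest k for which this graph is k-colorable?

The cycle E-A-J-K-I-E has odd length 5, so it cannot be 2-colored; at least 3 colors are needed.
One proper 3-coloring: A=red, B=green, C=blue, D=red, E=blue, F=red, G=blue, H=blue, I=red, J=blue, K=green. Each edge has distinct colors on its endpoints.

3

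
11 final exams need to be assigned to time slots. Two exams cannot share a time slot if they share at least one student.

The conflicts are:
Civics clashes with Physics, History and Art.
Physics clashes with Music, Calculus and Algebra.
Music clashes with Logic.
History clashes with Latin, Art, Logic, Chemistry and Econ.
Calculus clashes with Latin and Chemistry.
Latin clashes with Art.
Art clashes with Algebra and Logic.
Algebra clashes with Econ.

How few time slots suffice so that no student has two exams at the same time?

History, Latin, Art pairwise conflict, so at least 3 time slots are needed.
3 time slots suffice: time slot 1 → {Physics, History}; time slot 2 → {Music, Calculus, Art, Econ}; time slot 3 → {Civics, Latin, Algebra, Logic, Chemistry}. No two conflicting exams share a time slot.

3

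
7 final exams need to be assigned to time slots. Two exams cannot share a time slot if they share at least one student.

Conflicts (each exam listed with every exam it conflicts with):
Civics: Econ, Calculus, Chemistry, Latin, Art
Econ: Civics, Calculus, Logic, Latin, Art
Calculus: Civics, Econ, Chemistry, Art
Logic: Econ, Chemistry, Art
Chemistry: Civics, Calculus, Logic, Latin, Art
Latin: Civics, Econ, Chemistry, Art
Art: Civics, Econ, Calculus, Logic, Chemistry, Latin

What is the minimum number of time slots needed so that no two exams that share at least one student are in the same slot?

Civics, Econ, Latin, Art are mutually in conflict, so at least 4 time slots are needed.
4 time slots suffice: Civics=3, Econ=2, Calculus=4, Logic=3, Chemistry=2, Latin=4, Art=1. No two conflicting exams share a time slot.

4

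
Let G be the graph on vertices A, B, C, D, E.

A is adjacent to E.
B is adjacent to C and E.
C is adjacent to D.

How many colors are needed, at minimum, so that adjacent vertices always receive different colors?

B and E are adjacent, so at least 2 colors are needed.
2 colors suffice: color red → {C, E}; color blue → {A, B, D}. Each edge has distinct colors on its endpoints.

2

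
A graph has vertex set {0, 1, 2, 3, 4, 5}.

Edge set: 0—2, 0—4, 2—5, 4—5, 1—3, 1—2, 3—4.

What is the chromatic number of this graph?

The cycle 4-0-2-1-3-4 has odd length 5, so it cannot be 2-colored; at least 3 colors are needed.
3 colors suffice: color a → {2, 4}; color b → {0, 3, 5}; color c → {1}. Every edge joins two different colors.

3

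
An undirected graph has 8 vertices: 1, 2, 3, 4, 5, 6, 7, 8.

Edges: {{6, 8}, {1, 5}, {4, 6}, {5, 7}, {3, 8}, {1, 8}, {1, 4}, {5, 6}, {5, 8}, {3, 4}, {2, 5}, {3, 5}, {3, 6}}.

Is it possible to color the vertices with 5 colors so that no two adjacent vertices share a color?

The chromatic number is 4. 3, 5, 6, 8 are mutually adjacent (a clique of size 4), so at least 4 colors are needed.
4 colors suffice: 1=blue, 2=blue, 3=yellow, 4=red, 5=red, 6=blue, 7=blue, 8=green.
Since 5 ≥ 4, a proper 5-coloring certainly exists.

Yes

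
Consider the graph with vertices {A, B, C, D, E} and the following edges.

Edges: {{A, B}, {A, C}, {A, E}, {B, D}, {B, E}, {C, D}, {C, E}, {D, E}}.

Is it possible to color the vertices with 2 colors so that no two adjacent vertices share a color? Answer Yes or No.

No

B, D, E are pairwise adjacent, so at least 3 colors are needed.
So 2 colors are not enough.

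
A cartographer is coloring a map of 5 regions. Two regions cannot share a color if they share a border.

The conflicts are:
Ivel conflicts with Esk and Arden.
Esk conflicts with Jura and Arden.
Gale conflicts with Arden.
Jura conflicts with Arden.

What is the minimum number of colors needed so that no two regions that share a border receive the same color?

3

Ivel, Esk, Arden pairwise conflict, so at least 3 colors are needed.
A valid assignment using 3 colors: Ivel=3, Esk=2, Gale=2, Jura=3, Arden=1. No two conflicting regions share a color.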